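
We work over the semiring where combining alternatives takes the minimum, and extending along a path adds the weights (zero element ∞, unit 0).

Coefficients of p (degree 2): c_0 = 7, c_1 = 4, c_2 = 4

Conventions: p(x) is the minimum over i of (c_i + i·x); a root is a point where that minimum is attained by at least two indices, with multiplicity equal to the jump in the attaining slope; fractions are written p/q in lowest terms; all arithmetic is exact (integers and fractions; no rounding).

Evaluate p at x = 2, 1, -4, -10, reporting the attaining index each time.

p(2) = min(7+0·2=7, 4+1·2=6, 4+2·2=8) = 6 (attained by i=1)
p(1) = min(7+0·1=7, 4+1·1=5, 4+2·1=6) = 5 (attained by i=1)
p(-4) = min(7+0·(-4)=7, 4+1·(-4)=0, 4+2·(-4)=-4) = -4 (attained by i=2)
p(-10) = min(7+0·(-10)=7, 4+1·(-10)=-6, 4+2·(-10)=-16) = -16 (attained by i=2)
Answer: p(2) = 6; p(1) = 5; p(-4) = -4; p(-10) = -16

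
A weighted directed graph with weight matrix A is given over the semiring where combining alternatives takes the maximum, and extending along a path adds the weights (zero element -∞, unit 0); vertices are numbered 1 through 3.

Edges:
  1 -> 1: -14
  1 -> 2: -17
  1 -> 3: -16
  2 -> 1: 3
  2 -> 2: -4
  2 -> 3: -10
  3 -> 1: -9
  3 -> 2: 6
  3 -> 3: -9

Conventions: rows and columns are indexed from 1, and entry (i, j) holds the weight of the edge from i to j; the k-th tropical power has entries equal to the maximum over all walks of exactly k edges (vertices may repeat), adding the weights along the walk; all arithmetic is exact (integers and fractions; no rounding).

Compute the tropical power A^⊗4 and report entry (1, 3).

A^⊗2:
  [-14, -10, -25]
  [-1, -4, -13]
  [9, 2, -4]
A^⊗3:
  [-7, -14, -20]
  [-1, -7, -14]
  [5, 2, -7]
A^⊗4:
  [-11, -14, -23]
  [-4, -8, -17]
  [5, -1, -8]
Key observation: the optimum is the walk 1->3->2->1->3, with weight (-16) + 6 + 3 + (-16) = -23.
Optimal value attained by: walk 1->3->2->1->3.
Answer: (A^⊗4)[1][3] = -23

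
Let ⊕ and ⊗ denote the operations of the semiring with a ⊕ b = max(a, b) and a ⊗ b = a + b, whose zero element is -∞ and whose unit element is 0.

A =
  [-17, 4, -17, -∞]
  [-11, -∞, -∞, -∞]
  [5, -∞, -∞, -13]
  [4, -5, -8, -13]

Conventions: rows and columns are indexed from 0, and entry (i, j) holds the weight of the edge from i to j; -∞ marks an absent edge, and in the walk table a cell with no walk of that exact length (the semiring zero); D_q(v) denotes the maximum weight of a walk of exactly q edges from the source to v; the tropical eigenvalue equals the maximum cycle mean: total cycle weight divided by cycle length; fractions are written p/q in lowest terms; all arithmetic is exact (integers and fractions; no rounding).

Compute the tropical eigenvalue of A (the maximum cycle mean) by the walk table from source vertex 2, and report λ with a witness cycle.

q=0: [-∞, -∞, 0, -∞]
q=1: [5, -∞, -∞, -13]
q=2: [-9, 9, -12, -26]
q=3: [-2, -5, -26, -25]
q=4: [-16, 2, -19, -38]
Optimal cycle mean attained by: cycle 0->1->0, total 4 + (-11), length 2.
Answer: λ = -7/2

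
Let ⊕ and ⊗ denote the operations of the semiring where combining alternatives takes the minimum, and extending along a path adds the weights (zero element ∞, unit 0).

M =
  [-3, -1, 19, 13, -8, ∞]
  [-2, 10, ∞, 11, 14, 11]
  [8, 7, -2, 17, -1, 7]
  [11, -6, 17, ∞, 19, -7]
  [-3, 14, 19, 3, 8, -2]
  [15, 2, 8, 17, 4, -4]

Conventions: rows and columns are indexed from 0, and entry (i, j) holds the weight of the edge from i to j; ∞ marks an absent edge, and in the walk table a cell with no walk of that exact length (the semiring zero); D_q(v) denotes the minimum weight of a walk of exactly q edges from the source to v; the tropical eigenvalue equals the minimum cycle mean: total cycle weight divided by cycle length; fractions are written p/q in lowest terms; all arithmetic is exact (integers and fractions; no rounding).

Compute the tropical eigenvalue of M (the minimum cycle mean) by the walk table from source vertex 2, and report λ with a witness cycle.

q=0: [∞, ∞, 0, ∞, ∞, ∞]
q=1: [8, 7, -2, 17, -1, 7]
q=2: [-4, 5, -4, 2, -3, -3]
q=3: [-7, -5, -6, 0, -12, -7]
q=4: [-15, -8, -8, -9, -15, -14]
q=5: [-18, -16, -10, -12, -23, -18]
q=6: [-26, -19, -12, -20, -26, -25]
Optimal cycle mean attained by: cycle 0->4->0, total (-8) + (-3), length 2.
Answer: λ = -11/2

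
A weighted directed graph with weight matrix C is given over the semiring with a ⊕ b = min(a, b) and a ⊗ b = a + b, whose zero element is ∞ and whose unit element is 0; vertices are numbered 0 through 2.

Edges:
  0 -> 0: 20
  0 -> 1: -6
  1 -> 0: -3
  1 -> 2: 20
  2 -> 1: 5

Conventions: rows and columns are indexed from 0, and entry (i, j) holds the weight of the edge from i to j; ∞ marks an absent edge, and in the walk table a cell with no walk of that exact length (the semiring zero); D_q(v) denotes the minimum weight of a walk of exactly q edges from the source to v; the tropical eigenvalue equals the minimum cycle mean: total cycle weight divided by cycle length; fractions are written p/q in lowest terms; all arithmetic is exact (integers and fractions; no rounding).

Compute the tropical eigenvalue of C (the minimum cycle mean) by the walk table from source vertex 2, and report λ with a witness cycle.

q=0: [∞, ∞, 0]
q=1: [∞, 5, ∞]
q=2: [2, ∞, 25]
q=3: [22, -4, ∞]
Optimal cycle mean attained by: cycle 0->1->0, total (-6) + (-3), length 2.
Answer: λ = -9/2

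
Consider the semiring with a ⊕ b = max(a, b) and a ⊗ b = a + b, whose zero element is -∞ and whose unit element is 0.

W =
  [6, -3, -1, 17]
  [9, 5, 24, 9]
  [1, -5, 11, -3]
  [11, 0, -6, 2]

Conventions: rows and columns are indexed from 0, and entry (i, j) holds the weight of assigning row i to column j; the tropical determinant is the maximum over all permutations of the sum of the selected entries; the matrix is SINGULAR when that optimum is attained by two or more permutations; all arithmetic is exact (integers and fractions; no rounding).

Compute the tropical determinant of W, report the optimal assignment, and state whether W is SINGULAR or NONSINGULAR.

σ = (0, 1, 2, 3): 6 + 5 + 11 + 2 = 24
σ = (0, 1, 3, 2): 6 + 5 + (-3) + (-6) = 2
σ = (0, 2, 1, 3): 6 + 24 + (-5) + 2 = 27
σ = (0, 2, 3, 1): 6 + 24 + (-3) + 0 = 27
σ = (0, 3, 1, 2): 6 + 9 + (-5) + (-6) = 4
σ = (0, 3, 2, 1): 6 + 9 + 11 + 0 = 26
σ = (1, 0, 2, 3): (-3) + 9 + 11 + 2 = 19
σ = (1, 0, 3, 2): (-3) + 9 + (-3) + (-6) = -3
σ = (1, 2, 0, 3): (-3) + 24 + 1 + 2 = 24
σ = (1, 2, 3, 0): (-3) + 24 + (-3) + 11 = 29
σ = (1, 3, 0, 2): (-3) + 9 + 1 + (-6) = 1
σ = (1, 3, 2, 0): (-3) + 9 + 11 + 11 = 28
σ = (2, 0, 1, 3): (-1) + 9 + (-5) + 2 = 5
σ = (2, 0, 3, 1): (-1) + 9 + (-3) + 0 = 5
σ = (2, 1, 0, 3): (-1) + 5 + 1 + 2 = 7
σ = (2, 1, 3, 0): (-1) + 5 + (-3) + 11 = 12
σ = (2, 3, 0, 1): (-1) + 9 + 1 + 0 = 9
σ = (2, 3, 1, 0): (-1) + 9 + (-5) + 11 = 14
σ = (3, 0, 1, 2): 17 + 9 + (-5) + (-6) = 15
σ = (3, 0, 2, 1): 17 + 9 + 11 + 0 = 37
σ = (3, 1, 0, 2): 17 + 5 + 1 + (-6) = 17
σ = (3, 1, 2, 0): 17 + 5 + 11 + 11 = 44
σ = (3, 2, 0, 1): 17 + 24 + 1 + 0 = 42
σ = (3, 2, 1, 0): 17 + 24 + (-5) + 11 = 47
Optimal value attained by: σ = (3, 2, 1, 0).
Answer: det⊕(W) = 47; verdict: NONSINGULAR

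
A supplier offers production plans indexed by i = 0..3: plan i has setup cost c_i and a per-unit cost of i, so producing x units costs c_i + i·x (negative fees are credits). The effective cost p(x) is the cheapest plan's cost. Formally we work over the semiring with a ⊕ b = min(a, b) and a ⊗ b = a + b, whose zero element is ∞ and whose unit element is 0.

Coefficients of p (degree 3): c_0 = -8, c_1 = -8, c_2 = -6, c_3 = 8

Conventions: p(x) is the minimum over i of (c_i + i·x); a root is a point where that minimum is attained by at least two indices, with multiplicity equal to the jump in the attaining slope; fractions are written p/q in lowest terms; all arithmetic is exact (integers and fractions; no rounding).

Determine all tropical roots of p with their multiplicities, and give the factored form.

hull edge (i=0, c=-8) to (i=1, c=-8): slope 0, span 1
hull edge (i=1, c=-8) to (i=2, c=-6): slope 2, span 1
hull edge (i=2, c=-6) to (i=3, c=8): slope 14, span 1
Factored form: p(x) = 8 ⊗ (x ⊕ (-14)) ⊗ (x ⊕ (-2)) ⊗ (x ⊕ 0)
Answer: roots = -14 (mult 1), -2 (mult 1), 0 (mult 1)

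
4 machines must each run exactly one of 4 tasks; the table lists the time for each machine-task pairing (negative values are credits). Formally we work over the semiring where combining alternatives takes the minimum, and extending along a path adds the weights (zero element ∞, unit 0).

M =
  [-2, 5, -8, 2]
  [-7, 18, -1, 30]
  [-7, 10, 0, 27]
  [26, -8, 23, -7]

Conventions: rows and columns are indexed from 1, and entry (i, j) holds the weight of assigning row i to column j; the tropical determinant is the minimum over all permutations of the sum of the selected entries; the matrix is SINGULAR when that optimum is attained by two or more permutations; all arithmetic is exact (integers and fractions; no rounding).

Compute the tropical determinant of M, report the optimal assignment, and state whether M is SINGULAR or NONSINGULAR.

σ = (1, 2, 3, 4): (-2) + 18 + 0 + (-7) = 9
σ = (1, 2, 4, 3): (-2) + 18 + 27 + 23 = 66
σ = (1, 3, 2, 4): (-2) + (-1) + 10 + (-7) = 0
σ = (1, 3, 4, 2): (-2) + (-1) + 27 + (-8) = 16
σ = (1, 4, 2, 3): (-2) + 30 + 10 + 23 = 61
σ = (1, 4, 3, 2): (-2) + 30 + 0 + (-8) = 20
σ = (2, 1, 3, 4): 5 + (-7) + 0 + (-7) = -9
σ = (2, 1, 4, 3): 5 + (-7) + 27 + 23 = 48
σ = (2, 3, 1, 4): 5 + (-1) + (-7) + (-7) = -10
σ = (2, 3, 4, 1): 5 + (-1) + 27 + 26 = 57
σ = (2, 4, 1, 3): 5 + 30 + (-7) + 23 = 51
σ = (2, 4, 3, 1): 5 + 30 + 0 + 26 = 61
σ = (3, 1, 2, 4): (-8) + (-7) + 10 + (-7) = -12
σ = (3, 1, 4, 2): (-8) + (-7) + 27 + (-8) = 4
σ = (3, 2, 1, 4): (-8) + 18 + (-7) + (-7) = -4
σ = (3, 2, 4, 1): (-8) + 18 + 27 + 26 = 63
σ = (3, 4, 1, 2): (-8) + 30 + (-7) + (-8) = 7
σ = (3, 4, 2, 1): (-8) + 30 + 10 + 26 = 58
σ = (4, 1, 2, 3): 2 + (-7) + 10 + 23 = 28
σ = (4, 1, 3, 2): 2 + (-7) + 0 + (-8) = -13
σ = (4, 2, 1, 3): 2 + 18 + (-7) + 23 = 36
σ = (4, 2, 3, 1): 2 + 18 + 0 + 26 = 46
σ = (4, 3, 1, 2): 2 + (-1) + (-7) + (-8) = -14
σ = (4, 3, 2, 1): 2 + (-1) + 10 + 26 = 37
Optimal value attained by: σ = (4, 3, 1, 2).
Answer: det⊕(M) = -14; verdict: NONSINGULAR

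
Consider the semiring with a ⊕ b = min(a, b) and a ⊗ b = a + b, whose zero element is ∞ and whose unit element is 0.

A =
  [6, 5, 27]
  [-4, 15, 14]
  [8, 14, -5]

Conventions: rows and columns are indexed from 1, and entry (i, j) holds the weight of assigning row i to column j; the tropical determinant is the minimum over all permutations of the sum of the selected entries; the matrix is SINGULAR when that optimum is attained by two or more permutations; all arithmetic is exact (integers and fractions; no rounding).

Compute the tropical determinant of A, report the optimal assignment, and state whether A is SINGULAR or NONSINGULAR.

σ = (1, 2, 3): 6 + 15 + (-5) = 16
σ = (1, 3, 2): 6 + 14 + 14 = 34
σ = (2, 1, 3): 5 + (-4) + (-5) = -4
σ = (2, 3, 1): 5 + 14 + 8 = 27
σ = (3, 1, 2): 27 + (-4) + 14 = 37
σ = (3, 2, 1): 27 + 15 + 8 = 50
Optimal value attained by: σ = (2, 1, 3).
Answer: det⊕(A) = -4; verdict: NONSINGULAR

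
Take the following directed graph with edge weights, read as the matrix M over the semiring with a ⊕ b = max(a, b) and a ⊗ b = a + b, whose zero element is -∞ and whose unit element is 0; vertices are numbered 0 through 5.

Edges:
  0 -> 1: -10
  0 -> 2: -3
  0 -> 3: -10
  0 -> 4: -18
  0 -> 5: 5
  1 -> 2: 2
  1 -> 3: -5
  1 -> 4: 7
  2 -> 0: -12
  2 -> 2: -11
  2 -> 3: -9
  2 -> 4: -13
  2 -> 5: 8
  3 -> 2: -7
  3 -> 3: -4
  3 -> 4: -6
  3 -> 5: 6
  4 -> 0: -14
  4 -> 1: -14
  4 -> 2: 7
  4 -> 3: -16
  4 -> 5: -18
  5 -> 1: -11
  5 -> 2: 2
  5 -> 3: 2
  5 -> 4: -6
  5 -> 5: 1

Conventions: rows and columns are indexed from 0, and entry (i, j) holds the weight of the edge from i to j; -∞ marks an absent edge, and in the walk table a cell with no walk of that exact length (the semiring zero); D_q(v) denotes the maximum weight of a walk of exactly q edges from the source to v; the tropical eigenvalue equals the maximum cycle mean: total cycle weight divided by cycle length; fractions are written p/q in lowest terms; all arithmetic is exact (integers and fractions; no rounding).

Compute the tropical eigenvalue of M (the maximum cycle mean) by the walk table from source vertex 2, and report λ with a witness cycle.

q=0: [-∞, -∞, 0, -∞, -∞, -∞]
q=1: [-12, -∞, -11, -9, -13, 8]
q=2: [-23, -3, 10, 10, 2, 9]
q=3: [-2, -2, 11, 11, 4, 18]
q=4: [-1, 7, 20, 20, 12, 19]
q=5: [8, 8, 21, 21, 14, 28]
q=6: [9, 17, 30, 30, 22, 29]
Optimal cycle mean attained by: cycle 2->5->2, total 8 + 2, length 2.
Answer: λ = 5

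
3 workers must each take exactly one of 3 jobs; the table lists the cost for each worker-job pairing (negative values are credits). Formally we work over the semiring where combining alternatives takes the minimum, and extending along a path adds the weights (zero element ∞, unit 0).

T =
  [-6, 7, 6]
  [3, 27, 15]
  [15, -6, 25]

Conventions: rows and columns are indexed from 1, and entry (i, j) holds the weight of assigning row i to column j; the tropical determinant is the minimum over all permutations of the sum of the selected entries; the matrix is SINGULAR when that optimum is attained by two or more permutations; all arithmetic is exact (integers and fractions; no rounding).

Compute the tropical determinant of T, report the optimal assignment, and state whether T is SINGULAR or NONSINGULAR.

σ = (1, 2, 3): (-6) + 27 + 25 = 46
σ = (1, 3, 2): (-6) + 15 + (-6) = 3
σ = (2, 1, 3): 7 + 3 + 25 = 35
σ = (2, 3, 1): 7 + 15 + 15 = 37
σ = (3, 1, 2): 6 + 3 + (-6) = 3
σ = (3, 2, 1): 6 + 27 + 15 = 48
Optimal value attained by: σ = (1, 3, 2).
Answer: det⊕(T) = 3; verdict: SINGULAR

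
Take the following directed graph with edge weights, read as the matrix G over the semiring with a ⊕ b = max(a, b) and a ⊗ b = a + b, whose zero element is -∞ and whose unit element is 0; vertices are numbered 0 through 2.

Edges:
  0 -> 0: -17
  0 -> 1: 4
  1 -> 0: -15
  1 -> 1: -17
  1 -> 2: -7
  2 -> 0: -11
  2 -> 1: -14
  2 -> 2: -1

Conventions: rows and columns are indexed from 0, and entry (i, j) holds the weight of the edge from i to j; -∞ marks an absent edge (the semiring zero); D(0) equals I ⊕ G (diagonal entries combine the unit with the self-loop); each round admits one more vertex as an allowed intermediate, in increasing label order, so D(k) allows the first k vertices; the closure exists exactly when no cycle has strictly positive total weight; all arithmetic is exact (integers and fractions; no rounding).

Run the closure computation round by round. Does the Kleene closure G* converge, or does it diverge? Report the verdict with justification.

D(0):
  [0, 4, -∞]
  [-15, 0, -7]
  [-11, -14, 0]
D(1):
  [0, 4, -∞]
  [-15, 0, -7]
  [-11, -7, 0]
D(2):
  [0, 4, -3]
  [-15, 0, -7]
  [-11, -7, 0]
D(3):
  [0, 4, -3]
  [-15, 0, -7]
  [-11, -7, 0]
Key observation: every diagonal entry stays at the unit through all rounds, so no improving cycle exists.
Answer: CONVERGES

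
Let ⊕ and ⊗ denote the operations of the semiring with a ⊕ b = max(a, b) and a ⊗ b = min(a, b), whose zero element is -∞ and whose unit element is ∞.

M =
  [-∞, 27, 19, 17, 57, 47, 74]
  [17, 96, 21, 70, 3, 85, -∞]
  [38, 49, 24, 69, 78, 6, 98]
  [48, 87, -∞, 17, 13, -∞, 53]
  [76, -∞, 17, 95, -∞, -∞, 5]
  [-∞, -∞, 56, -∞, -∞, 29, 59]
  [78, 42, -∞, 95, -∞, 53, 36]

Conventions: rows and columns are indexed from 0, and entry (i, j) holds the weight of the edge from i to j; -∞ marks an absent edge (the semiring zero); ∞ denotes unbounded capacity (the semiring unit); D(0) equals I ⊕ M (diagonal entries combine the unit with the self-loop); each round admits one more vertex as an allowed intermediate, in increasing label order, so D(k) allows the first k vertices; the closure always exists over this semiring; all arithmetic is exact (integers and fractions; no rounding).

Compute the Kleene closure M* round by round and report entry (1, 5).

D(0):
  [∞, 27, 19, 17, 57, 47, 74]
  [17, ∞, 21, 70, 3, 85, -∞]
  [38, 49, ∞, 69, 78, 6, 98]
  [48, 87, -∞, ∞, 13, -∞, 53]
  [76, -∞, 17, 95, ∞, -∞, 5]
  [-∞, -∞, 56, -∞, -∞, ∞, 59]
  [78, 42, -∞, 95, -∞, 53, ∞]
D(1):
  [∞, 27, 19, 17, 57, 47, 74]
  [17, ∞, 21, 70, 17, 85, 17]
  [38, 49, ∞, 69, 78, 38, 98]
  [48, 87, 19, ∞, 48, 47, 53]
  [76, 27, 19, 95, ∞, 47, 74]
  [-∞, -∞, 56, -∞, -∞, ∞, 59]
  [78, 42, 19, 95, 57, 53, ∞]
D(2):
  [∞, 27, 21, 27, 57, 47, 74]
  [17, ∞, 21, 70, 17, 85, 17]
  [38, 49, ∞, 69, 78, 49, 98]
  [48, 87, 21, ∞, 48, 85, 53]
  [76, 27, 21, 95, ∞, 47, 74]
  [-∞, -∞, 56, -∞, -∞, ∞, 59]
  [78, 42, 21, 95, 57, 53, ∞]
D(3):
  [∞, 27, 21, 27, 57, 47, 74]
  [21, ∞, 21, 70, 21, 85, 21]
  [38, 49, ∞, 69, 78, 49, 98]
  [48, 87, 21, ∞, 48, 85, 53]
  [76, 27, 21, 95, ∞, 47, 74]
  [38, 49, 56, 56, 56, ∞, 59]
  [78, 42, 21, 95, 57, 53, ∞]
D(4):
  [∞, 27, 21, 27, 57, 47, 74]
  [48, ∞, 21, 70, 48, 85, 53]
  [48, 69, ∞, 69, 78, 69, 98]
  [48, 87, 21, ∞, 48, 85, 53]
  [76, 87, 21, 95, ∞, 85, 74]
  [48, 56, 56, 56, 56, ∞, 59]
  [78, 87, 21, 95, 57, 85, ∞]
D(5):
  [∞, 57, 21, 57, 57, 57, 74]
  [48, ∞, 21, 70, 48, 85, 53]
  [76, 78, ∞, 78, 78, 78, 98]
  [48, 87, 21, ∞, 48, 85, 53]
  [76, 87, 21, 95, ∞, 85, 74]
  [56, 56, 56, 56, 56, ∞, 59]
  [78, 87, 21, 95, 57, 85, ∞]
D(6):
  [∞, 57, 56, 57, 57, 57, 74]
  [56, ∞, 56, 70, 56, 85, 59]
  [76, 78, ∞, 78, 78, 78, 98]
  [56, 87, 56, ∞, 56, 85, 59]
  [76, 87, 56, 95, ∞, 85, 74]
  [56, 56, 56, 56, 56, ∞, 59]
  [78, 87, 56, 95, 57, 85, ∞]
D(7):
  [∞, 74, 56, 74, 57, 74, 74]
  [59, ∞, 56, 70, 57, 85, 59]
  [78, 87, ∞, 95, 78, 85, 98]
  [59, 87, 56, ∞, 57, 85, 59]
  [76, 87, 56, 95, ∞, 85, 74]
  [59, 59, 56, 59, 57, ∞, 59]
  [78, 87, 56, 95, 57, 85, ∞]
Answer: M*[1][5] = 85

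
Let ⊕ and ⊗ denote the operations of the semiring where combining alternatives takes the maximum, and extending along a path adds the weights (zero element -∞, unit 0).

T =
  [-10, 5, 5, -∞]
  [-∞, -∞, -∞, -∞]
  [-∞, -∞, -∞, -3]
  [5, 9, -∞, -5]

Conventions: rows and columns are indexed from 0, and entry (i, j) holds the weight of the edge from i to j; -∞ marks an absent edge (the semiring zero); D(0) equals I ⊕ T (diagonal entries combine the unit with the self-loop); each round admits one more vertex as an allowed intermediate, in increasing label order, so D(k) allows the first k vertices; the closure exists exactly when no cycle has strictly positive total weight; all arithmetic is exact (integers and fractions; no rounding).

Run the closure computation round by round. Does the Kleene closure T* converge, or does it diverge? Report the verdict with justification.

D(0):
  [0, 5, 5, -∞]
  [-∞, 0, -∞, -∞]
  [-∞, -∞, 0, -3]
  [5, 9, -∞, 0]
D(1):
  [0, 5, 5, -∞]
  [-∞, 0, -∞, -∞]
  [-∞, -∞, 0, -3]
  [5, 10, 10, 0]
D(2):
  [0, 5, 5, -∞]
  [-∞, 0, -∞, -∞]
  [-∞, -∞, 0, -3]
  [5, 10, 10, 0]
Detection: at round 3, diagonal entry (3, 3) turns strictly positive.
Key observation: the cycle 3->0->2->3 has total weight 5 + 5 + (-3), which is strictly positive.
Answer: DIVERGES — positive cycle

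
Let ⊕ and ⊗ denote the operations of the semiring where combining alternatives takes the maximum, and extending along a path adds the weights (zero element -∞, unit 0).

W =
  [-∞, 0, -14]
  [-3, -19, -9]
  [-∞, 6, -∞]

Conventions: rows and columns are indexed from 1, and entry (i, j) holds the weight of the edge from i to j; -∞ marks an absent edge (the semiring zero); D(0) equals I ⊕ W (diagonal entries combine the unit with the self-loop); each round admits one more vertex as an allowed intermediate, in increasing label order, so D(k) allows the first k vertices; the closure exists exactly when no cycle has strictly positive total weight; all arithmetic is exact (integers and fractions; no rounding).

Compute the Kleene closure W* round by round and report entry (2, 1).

D(0):
  [0, 0, -14]
  [-3, 0, -9]
  [-∞, 6, 0]
D(1):
  [0, 0, -14]
  [-3, 0, -9]
  [-∞, 6, 0]
D(2):
  [0, 0, -9]
  [-3, 0, -9]
  [3, 6, 0]
D(3):
  [0, 0, -9]
  [-3, 0, -9]
  [3, 6, 0]
Answer: W*[2][1] = -3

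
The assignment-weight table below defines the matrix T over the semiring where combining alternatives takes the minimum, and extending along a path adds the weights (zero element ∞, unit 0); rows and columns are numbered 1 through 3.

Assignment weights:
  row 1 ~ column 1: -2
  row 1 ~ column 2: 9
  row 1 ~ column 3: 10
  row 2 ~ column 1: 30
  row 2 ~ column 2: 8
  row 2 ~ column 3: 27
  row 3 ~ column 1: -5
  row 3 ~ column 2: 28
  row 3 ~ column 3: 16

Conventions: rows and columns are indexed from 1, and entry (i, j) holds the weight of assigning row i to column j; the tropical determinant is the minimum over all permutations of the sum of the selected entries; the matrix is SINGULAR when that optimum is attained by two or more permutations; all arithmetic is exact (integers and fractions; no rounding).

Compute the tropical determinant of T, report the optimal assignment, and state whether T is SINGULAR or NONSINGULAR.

σ = (1, 2, 3): (-2) + 8 + 16 = 22
σ = (1, 3, 2): (-2) + 27 + 28 = 53
σ = (2, 1, 3): 9 + 30 + 16 = 55
σ = (2, 3, 1): 9 + 27 + (-5) = 31
σ = (3, 1, 2): 10 + 30 + 28 = 68
σ = (3, 2, 1): 10 + 8 + (-5) = 13
Optimal value attained by: σ = (3, 2, 1).
Answer: det⊕(T) = 13; verdict: NONSINGULAR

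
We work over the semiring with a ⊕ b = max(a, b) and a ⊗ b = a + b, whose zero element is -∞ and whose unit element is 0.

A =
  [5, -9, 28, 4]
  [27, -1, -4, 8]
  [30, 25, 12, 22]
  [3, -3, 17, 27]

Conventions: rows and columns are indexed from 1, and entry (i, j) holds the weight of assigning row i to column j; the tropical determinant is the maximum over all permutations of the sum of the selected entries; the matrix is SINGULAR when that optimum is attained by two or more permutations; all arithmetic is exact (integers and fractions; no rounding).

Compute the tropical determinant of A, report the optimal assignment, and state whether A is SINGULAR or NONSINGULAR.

σ = (1, 2, 3, 4): 5 + (-1) + 12 + 27 = 43
σ = (1, 2, 4, 3): 5 + (-1) + 22 + 17 = 43
σ = (1, 3, 2, 4): 5 + (-4) + 25 + 27 = 53
σ = (1, 3, 4, 2): 5 + (-4) + 22 + (-3) = 20
σ = (1, 4, 2, 3): 5 + 8 + 25 + 17 = 55
σ = (1, 4, 3, 2): 5 + 8 + 12 + (-3) = 22
σ = (2, 1, 3, 4): (-9) + 27 + 12 + 27 = 57
σ = (2, 1, 4, 3): (-9) + 27 + 22 + 17 = 57
σ = (2, 3, 1, 4): (-9) + (-4) + 30 + 27 = 44
σ = (2, 3, 4, 1): (-9) + (-4) + 22 + 3 = 12
σ = (2, 4, 1, 3): (-9) + 8 + 30 + 17 = 46
σ = (2, 4, 3, 1): (-9) + 8 + 12 + 3 = 14
σ = (3, 1, 2, 4): 28 + 27 + 25 + 27 = 107
σ = (3, 1, 4, 2): 28 + 27 + 22 + (-3) = 74
σ = (3, 2, 1, 4): 28 + (-1) + 30 + 27 = 84
σ = (3, 2, 4, 1): 28 + (-1) + 22 + 3 = 52
σ = (3, 4, 1, 2): 28 + 8 + 30 + (-3) = 63
σ = (3, 4, 2, 1): 28 + 8 + 25 + 3 = 64
σ = (4, 1, 2, 3): 4 + 27 + 25 + 17 = 73
σ = (4, 1, 3, 2): 4 + 27 + 12 + (-3) = 40
σ = (4, 2, 1, 3): 4 + (-1) + 30 + 17 = 50
σ = (4, 2, 3, 1): 4 + (-1) + 12 + 3 = 18
σ = (4, 3, 1, 2): 4 + (-4) + 30 + (-3) = 27
σ = (4, 3, 2, 1): 4 + (-4) + 25 + 3 = 28
Optimal value attained by: σ = (3, 1, 2, 4).
Answer: det⊕(A) = 107; verdict: NONSINGULAR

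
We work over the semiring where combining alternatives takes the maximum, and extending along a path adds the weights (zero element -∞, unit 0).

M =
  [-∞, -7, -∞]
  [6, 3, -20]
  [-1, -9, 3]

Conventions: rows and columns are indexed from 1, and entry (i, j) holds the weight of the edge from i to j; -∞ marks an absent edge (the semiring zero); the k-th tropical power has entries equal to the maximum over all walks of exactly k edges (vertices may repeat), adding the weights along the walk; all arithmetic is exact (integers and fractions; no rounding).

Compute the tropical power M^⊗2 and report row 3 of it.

M^⊗2:
  [-1, -4, -27]
  [9, 6, -17]
  [2, -6, 6]
Answer: row 3 of M^⊗2 = [2, -6, 6]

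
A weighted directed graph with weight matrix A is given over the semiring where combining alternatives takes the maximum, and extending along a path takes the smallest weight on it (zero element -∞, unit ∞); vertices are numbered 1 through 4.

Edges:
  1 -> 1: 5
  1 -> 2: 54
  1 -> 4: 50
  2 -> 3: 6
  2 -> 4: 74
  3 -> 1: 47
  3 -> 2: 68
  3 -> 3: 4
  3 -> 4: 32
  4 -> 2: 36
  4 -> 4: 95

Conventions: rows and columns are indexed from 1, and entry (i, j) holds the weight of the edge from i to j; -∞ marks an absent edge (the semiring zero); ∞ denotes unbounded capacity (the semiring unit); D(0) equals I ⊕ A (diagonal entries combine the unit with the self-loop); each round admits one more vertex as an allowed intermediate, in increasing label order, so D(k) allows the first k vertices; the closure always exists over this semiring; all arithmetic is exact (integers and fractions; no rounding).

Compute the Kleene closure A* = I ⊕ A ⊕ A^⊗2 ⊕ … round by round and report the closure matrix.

D(0):
  [∞, 54, -∞, 50]
  [-∞, ∞, 6, 74]
  [47, 68, ∞, 32]
  [-∞, 36, -∞, ∞]
D(1):
  [∞, 54, -∞, 50]
  [-∞, ∞, 6, 74]
  [47, 68, ∞, 47]
  [-∞, 36, -∞, ∞]
D(2):
  [∞, 54, 6, 54]
  [-∞, ∞, 6, 74]
  [47, 68, ∞, 68]
  [-∞, 36, 6, ∞]
D(3):
  [∞, 54, 6, 54]
  [6, ∞, 6, 74]
  [47, 68, ∞, 68]
  [6, 36, 6, ∞]
D(4):
  [∞, 54, 6, 54]
  [6, ∞, 6, 74]
  [47, 68, ∞, 68]
  [6, 36, 6, ∞]
Answer: A* = [[∞, 54, 6, 54], [6, ∞, 6, 74], [47, 68, ∞, 68], [6, 36, 6, ∞]]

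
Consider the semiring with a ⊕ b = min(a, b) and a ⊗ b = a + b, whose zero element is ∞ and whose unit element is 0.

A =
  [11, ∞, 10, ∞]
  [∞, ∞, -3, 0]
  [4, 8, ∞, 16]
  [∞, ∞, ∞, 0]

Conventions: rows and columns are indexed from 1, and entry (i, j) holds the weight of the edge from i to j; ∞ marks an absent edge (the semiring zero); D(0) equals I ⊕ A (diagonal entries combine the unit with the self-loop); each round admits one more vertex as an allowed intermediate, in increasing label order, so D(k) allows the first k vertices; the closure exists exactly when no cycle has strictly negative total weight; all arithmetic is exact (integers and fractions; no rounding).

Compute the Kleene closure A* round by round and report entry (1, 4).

D(0):
  [0, ∞, 10, ∞]
  [∞, 0, -3, 0]
  [4, 8, 0, 16]
  [∞, ∞, ∞, 0]
D(1):
  [0, ∞, 10, ∞]
  [∞, 0, -3, 0]
  [4, 8, 0, 16]
  [∞, ∞, ∞, 0]
D(2):
  [0, ∞, 10, ∞]
  [∞, 0, -3, 0]
  [4, 8, 0, 8]
  [∞, ∞, ∞, 0]
D(3):
  [0, 18, 10, 18]
  [1, 0, -3, 0]
  [4, 8, 0, 8]
  [∞, ∞, ∞, 0]
D(4):
  [0, 18, 10, 18]
  [1, 0, -3, 0]
  [4, 8, 0, 8]
  [∞, ∞, ∞, 0]
Answer: A*[1][4] = 18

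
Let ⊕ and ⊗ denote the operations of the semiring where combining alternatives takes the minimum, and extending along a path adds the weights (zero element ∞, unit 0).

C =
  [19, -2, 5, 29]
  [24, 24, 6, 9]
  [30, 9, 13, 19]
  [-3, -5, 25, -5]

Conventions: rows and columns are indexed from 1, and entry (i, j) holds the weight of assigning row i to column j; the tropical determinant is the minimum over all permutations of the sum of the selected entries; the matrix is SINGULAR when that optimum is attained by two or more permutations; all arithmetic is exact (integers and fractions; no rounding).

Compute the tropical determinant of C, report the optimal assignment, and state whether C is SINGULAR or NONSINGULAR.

σ = (1, 2, 3, 4): 19 + 24 + 13 + (-5) = 51
σ = (1, 2, 4, 3): 19 + 24 + 19 + 25 = 87
σ = (1, 3, 2, 4): 19 + 6 + 9 + (-5) = 29
σ = (1, 3, 4, 2): 19 + 6 + 19 + (-5) = 39
σ = (1, 4, 2, 3): 19 + 9 + 9 + 25 = 62
σ = (1, 4, 3, 2): 19 + 9 + 13 + (-5) = 36
σ = (2, 1, 3, 4): (-2) + 24 + 13 + (-5) = 30
σ = (2, 1, 4, 3): (-2) + 24 + 19 + 25 = 66
σ = (2, 3, 1, 4): (-2) + 6 + 30 + (-5) = 29
σ = (2, 3, 4, 1): (-2) + 6 + 19 + (-3) = 20
σ = (2, 4, 1, 3): (-2) + 9 + 30 + 25 = 62
σ = (2, 4, 3, 1): (-2) + 9 + 13 + (-3) = 17
σ = (3, 1, 2, 4): 5 + 24 + 9 + (-5) = 33
σ = (3, 1, 4, 2): 5 + 24 + 19 + (-5) = 43
σ = (3, 2, 1, 4): 5 + 24 + 30 + (-5) = 54
σ = (3, 2, 4, 1): 5 + 24 + 19 + (-3) = 45
σ = (3, 4, 1, 2): 5 + 9 + 30 + (-5) = 39
σ = (3, 4, 2, 1): 5 + 9 + 9 + (-3) = 20
σ = (4, 1, 2, 3): 29 + 24 + 9 + 25 = 87
σ = (4, 1, 3, 2): 29 + 24 + 13 + (-5) = 61
σ = (4, 2, 1, 3): 29 + 24 + 30 + 25 = 108
σ = (4, 2, 3, 1): 29 + 24 + 13 + (-3) = 63
σ = (4, 3, 1, 2): 29 + 6 + 30 + (-5) = 60
σ = (4, 3, 2, 1): 29 + 6 + 9 + (-3) = 41
Optimal value attained by: σ = (2, 4, 3, 1).
Answer: det⊕(C) = 17; verdict: NONSINGULAR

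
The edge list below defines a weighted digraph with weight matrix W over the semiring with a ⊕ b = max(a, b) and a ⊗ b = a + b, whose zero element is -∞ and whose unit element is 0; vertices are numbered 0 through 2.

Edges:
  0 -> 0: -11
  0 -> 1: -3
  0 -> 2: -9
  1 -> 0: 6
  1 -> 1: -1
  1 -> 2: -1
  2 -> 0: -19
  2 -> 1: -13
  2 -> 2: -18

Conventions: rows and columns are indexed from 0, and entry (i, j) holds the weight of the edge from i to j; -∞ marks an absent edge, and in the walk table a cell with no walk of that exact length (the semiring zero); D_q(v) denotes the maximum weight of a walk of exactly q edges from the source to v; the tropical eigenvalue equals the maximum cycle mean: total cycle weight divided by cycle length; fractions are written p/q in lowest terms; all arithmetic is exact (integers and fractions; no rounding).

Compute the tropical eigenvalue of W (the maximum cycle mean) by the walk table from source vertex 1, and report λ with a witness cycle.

q=0: [-∞, 0, -∞]
q=1: [6, -1, -1]
q=2: [5, 3, -2]
q=3: [9, 2, 2]
Optimal cycle mean attained by: cycle 0->1->0, total (-3) + 6, length 2.
Answer: λ = 3/2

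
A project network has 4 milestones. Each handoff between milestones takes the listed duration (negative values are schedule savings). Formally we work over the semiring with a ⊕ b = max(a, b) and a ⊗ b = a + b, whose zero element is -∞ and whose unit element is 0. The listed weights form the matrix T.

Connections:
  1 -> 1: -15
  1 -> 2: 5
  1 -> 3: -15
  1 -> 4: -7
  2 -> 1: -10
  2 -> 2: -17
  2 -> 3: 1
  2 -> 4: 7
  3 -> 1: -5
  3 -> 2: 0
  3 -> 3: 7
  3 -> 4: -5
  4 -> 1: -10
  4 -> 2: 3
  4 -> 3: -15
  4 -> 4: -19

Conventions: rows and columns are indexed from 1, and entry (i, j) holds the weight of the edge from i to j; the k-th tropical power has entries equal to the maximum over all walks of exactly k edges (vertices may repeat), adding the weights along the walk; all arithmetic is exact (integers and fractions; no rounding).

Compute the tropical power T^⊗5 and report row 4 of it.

T^⊗2:
  [-5, -4, 6, 12]
  [-3, 10, 8, -4]
  [2, 7, 14, 7]
  [-7, -5, 4, 10]
T^⊗3:
  [2, 15, 13, 3]
  [3, 8, 15, 17]
  [9, 14, 21, 14]
  [0, 13, 11, 2]
T^⊗4:
  [8, 13, 20, 22]
  [10, 20, 22, 15]
  [16, 21, 28, 21]
  [6, 11, 18, 20]
T^⊗5:
  [15, 25, 27, 20]
  [17, 22, 29, 27]
  [23, 28, 35, 28]
  [13, 23, 25, 18]
Answer: row 4 of T^⊗5 = [13, 23, 25, 18]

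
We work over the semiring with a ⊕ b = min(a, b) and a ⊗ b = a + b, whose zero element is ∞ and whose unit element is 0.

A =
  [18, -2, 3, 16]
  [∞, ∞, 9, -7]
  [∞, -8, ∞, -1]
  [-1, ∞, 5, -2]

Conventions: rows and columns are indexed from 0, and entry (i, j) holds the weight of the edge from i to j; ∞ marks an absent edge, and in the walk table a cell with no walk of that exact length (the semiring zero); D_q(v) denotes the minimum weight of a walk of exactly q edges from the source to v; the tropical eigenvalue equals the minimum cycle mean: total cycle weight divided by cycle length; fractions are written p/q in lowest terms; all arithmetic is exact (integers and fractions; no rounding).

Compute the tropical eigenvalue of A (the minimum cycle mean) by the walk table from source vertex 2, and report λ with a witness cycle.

q=0: [∞, ∞, 0, ∞]
q=1: [∞, -8, ∞, -1]
q=2: [-2, ∞, 1, -15]
q=3: [-16, -7, -10, -17]
q=4: [-18, -18, -13, -19]
Optimal cycle mean attained by: cycle 0->1->3->0, total (-2) + (-7) + (-1), length 3.
Answer: λ = -10/3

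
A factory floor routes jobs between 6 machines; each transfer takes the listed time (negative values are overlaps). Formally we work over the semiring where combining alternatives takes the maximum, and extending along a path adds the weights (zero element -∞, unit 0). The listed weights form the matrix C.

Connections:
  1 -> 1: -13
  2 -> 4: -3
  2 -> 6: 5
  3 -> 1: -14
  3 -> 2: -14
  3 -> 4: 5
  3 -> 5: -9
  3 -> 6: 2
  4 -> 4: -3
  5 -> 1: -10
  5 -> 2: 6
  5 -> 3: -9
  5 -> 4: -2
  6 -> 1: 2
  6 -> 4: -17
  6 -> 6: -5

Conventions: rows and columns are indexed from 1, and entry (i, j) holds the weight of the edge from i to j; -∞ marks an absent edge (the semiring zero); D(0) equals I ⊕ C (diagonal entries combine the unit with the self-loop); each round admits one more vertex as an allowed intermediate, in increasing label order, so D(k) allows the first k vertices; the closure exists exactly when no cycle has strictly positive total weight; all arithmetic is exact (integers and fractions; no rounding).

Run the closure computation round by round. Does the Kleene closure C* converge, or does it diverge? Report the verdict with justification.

D(0):
  [0, -∞, -∞, -∞, -∞, -∞]
  [-∞, 0, -∞, -3, -∞, 5]
  [-14, -14, 0, 5, -9, 2]
  [-∞, -∞, -∞, 0, -∞, -∞]
  [-10, 6, -9, -2, 0, -∞]
  [2, -∞, -∞, -17, -∞, 0]
D(1):
  [0, -∞, -∞, -∞, -∞, -∞]
  [-∞, 0, -∞, -3, -∞, 5]
  [-14, -14, 0, 5, -9, 2]
  [-∞, -∞, -∞, 0, -∞, -∞]
  [-10, 6, -9, -2, 0, -∞]
  [2, -∞, -∞, -17, -∞, 0]
D(2):
  [0, -∞, -∞, -∞, -∞, -∞]
  [-∞, 0, -∞, -3, -∞, 5]
  [-14, -14, 0, 5, -9, 2]
  [-∞, -∞, -∞, 0, -∞, -∞]
  [-10, 6, -9, 3, 0, 11]
  [2, -∞, -∞, -17, -∞, 0]
D(3):
  [0, -∞, -∞, -∞, -∞, -∞]
  [-∞, 0, -∞, -3, -∞, 5]
  [-14, -14, 0, 5, -9, 2]
  [-∞, -∞, -∞, 0, -∞, -∞]
  [-10, 6, -9, 3, 0, 11]
  [2, -∞, -∞, -17, -∞, 0]
D(4):
  [0, -∞, -∞, -∞, -∞, -∞]
  [-∞, 0, -∞, -3, -∞, 5]
  [-14, -14, 0, 5, -9, 2]
  [-∞, -∞, -∞, 0, -∞, -∞]
  [-10, 6, -9, 3, 0, 11]
  [2, -∞, -∞, -17, -∞, 0]
D(5):
  [0, -∞, -∞, -∞, -∞, -∞]
  [-∞, 0, -∞, -3, -∞, 5]
  [-14, -3, 0, 5, -9, 2]
  [-∞, -∞, -∞, 0, -∞, -∞]
  [-10, 6, -9, 3, 0, 11]
  [2, -∞, -∞, -17, -∞, 0]
D(6):
  [0, -∞, -∞, -∞, -∞, -∞]
  [7, 0, -∞, -3, -∞, 5]
  [4, -3, 0, 5, -9, 2]
  [-∞, -∞, -∞, 0, -∞, -∞]
  [13, 6, -9, 3, 0, 11]
  [2, -∞, -∞, -17, -∞, 0]
Key observation: every diagonal entry stays at the unit through all rounds, so no improving cycle exists.
Answer: CONVERGES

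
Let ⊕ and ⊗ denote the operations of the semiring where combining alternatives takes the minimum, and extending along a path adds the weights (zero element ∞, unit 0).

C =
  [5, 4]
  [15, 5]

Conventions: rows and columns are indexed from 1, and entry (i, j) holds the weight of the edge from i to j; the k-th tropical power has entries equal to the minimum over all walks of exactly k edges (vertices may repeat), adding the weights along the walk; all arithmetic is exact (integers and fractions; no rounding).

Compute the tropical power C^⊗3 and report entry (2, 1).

C^⊗2:
  [10, 9]
  [20, 10]
C^⊗3:
  [15, 14]
  [25, 15]
Key observation: the optimum is the walk 2->1->1->1, with weight 15 + 5 + 5 = 25.
Optimal value attained by: walk 2->1->1->1.
Answer: (C^⊗3)[2][1] = 25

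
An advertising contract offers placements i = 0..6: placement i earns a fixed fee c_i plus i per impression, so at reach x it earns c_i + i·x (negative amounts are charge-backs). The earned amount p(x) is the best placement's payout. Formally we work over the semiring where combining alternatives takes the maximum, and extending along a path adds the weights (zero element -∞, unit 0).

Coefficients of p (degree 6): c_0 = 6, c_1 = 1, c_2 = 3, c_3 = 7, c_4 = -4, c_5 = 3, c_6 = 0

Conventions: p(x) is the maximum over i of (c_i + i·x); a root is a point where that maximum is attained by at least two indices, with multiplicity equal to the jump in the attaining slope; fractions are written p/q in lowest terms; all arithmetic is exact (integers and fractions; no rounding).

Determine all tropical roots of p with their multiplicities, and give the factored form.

hull edge (i=0, c=6) to (i=3, c=7): slope 1/3, span 3
hull edge (i=3, c=7) to (i=5, c=3): slope -2, span 2
hull edge (i=5, c=3) to (i=6, c=0): slope -3, span 1
Factored form: p(x) = 0 ⊗ (x ⊕ (-1/3)) ⊗ (x ⊕ (-1/3)) ⊗ (x ⊕ (-1/3)) ⊗ (x ⊕ 2) ⊗ (x ⊕ 2) ⊗ (x ⊕ 3)
Answer: roots = -1/3 (mult 3), 2 (mult 2), 3 (mult 1)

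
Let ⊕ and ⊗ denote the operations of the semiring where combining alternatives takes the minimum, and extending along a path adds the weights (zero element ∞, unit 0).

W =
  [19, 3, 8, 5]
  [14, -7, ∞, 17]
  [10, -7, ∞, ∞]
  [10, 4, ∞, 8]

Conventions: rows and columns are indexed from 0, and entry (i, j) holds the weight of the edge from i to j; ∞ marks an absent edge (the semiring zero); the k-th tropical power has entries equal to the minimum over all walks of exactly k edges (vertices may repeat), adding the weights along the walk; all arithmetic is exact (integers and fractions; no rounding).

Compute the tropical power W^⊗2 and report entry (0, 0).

W^⊗2:
  [15, -4, 27, 13]
  [7, -14, 22, 10]
  [7, -14, 18, 10]
  [18, -3, 18, 15]
Key observation: the optimum is the walk 0->3->0, with weight 5 + 10 = 15.
Optimal value attained by: walk 0->3->0.
Answer: (W^⊗2)[0][0] = 15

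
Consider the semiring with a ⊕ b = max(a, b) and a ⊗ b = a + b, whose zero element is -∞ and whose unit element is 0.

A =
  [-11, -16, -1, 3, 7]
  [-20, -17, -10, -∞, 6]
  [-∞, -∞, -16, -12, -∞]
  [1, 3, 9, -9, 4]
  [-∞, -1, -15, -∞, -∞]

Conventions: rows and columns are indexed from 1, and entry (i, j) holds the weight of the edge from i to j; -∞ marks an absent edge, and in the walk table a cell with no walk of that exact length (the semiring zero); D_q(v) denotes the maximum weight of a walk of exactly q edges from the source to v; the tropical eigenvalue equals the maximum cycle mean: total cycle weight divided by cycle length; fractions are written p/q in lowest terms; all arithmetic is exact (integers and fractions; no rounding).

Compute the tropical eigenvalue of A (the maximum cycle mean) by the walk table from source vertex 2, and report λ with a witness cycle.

q=0: [-∞, 0, -∞, -∞, -∞]
q=1: [-20, -17, -10, -∞, 6]
q=2: [-31, 5, -9, -17, -11]
q=3: [-15, -12, -5, -21, 11]
q=4: [-20, 10, -4, -12, -6]
q=5: [-10, -7, 0, -16, 16]
Optimal cycle mean attained by: cycle 2->5->2, total 6 + (-1), length 2.
Answer: λ = 5/2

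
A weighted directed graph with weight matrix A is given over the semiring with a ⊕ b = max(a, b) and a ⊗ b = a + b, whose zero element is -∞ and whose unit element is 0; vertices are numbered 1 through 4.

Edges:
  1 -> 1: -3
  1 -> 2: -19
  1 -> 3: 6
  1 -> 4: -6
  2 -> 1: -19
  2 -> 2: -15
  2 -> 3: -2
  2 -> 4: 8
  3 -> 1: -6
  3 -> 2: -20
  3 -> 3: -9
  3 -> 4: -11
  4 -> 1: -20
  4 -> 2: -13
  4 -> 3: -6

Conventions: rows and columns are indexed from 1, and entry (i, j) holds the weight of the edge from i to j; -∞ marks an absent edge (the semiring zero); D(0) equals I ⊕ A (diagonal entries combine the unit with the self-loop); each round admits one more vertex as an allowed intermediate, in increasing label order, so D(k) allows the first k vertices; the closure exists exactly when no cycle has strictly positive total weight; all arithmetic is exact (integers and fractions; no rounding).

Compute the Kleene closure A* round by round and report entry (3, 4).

D(0):
  [0, -19, 6, -6]
  [-19, 0, -2, 8]
  [-6, -20, 0, -11]
  [-20, -13, -6, 0]
D(1):
  [0, -19, 6, -6]
  [-19, 0, -2, 8]
  [-6, -20, 0, -11]
  [-20, -13, -6, 0]
D(2):
  [0, -19, 6, -6]
  [-19, 0, -2, 8]
  [-6, -20, 0, -11]
  [-20, -13, -6, 0]
D(3):
  [0, -14, 6, -5]
  [-8, 0, -2, 8]
  [-6, -20, 0, -11]
  [-12, -13, -6, 0]
D(4):
  [0, -14, 6, -5]
  [-4, 0, 2, 8]
  [-6, -20, 0, -11]
  [-12, -13, -6, 0]
Answer: A*[3][4] = -11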